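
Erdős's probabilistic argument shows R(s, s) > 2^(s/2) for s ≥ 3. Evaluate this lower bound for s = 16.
2^(16/2) = 256; so R(16, 16) > 256

Colour each edge of K_n uniformly at random with red/blue. The expected number of monochromatic K_16 is C(n, 16) · 2 · 2^(−C(16,2)). If C(n, 16) · 2^(1 − C(16,2)) < 1, then with positive probability no monochromatic K_16 exists, so R(16, 16) > n. The standard estimate C(n, 16) ≤ n^16/16! shows this inequality holds whenever n ≤ 2^(16/2) (since 16! · 2^(C(16,2) − 1) > 2^(16^2/2) ≥ n^16). Hence R(16, 16) > 2^(16/2) = 256.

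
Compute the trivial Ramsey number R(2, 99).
R(2, 99) = 99

R(2, k) = k for all k ≥ 2: in a 2-colouring of K_k, either some edge is red (a red K_2) or all edges are blue (a blue K_k). And K_{98} coloured all-blue has no blue K_99, so R(2, 99) > 98. Hence R(2, 99) = 99.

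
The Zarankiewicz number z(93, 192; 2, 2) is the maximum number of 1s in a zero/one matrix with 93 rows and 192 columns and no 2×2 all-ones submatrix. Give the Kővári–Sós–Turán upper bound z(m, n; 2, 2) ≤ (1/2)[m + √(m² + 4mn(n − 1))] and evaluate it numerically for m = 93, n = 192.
z(93, 192; 2, 2) ≤ (1/2)[93 + √(93² + 4·93·192·191)] = (1/2)[93 + √13650633] = 1893.8382

Kővári–Sós–Turán: let r_1, ..., r_93 be the row sums and z = Σ r_i the total number of 1s. Each pair of columns can share at most one row with both entries 1 (else a 2×2 all-ones block appears), so Σ_i C(r_i, 2) ≤ C(192, 2) = 18336. By convexity Σ_i C(r_i, 2) ≥ 93·C(z/93, 2) = z(z − 93)/(2·93), giving z² − 93z − 93·192·191 ≤ 0 and hence z ≤ (1/2)[93 + √(8649 + 4·3410496)] = (1/2)[93 + √13650633] ≈ (1/2)(93 + 3694.6763) = 1893.8382.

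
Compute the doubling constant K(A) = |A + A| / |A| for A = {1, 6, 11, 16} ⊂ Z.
K = |A + A| / |A| = 7/4

Enumerate A + A = {a + b : a, b ∈ A}. With |A| = 4, there are |A|^2 = 16 ordered sum pairs; collecting distinct values, A + A = {2, 7, 12, 17, 22, 27, 32}, so |A + A| = 7. Thus K = 7/4. Here |A + A| = 2|A| − 1 = 7, the minimum possible — so K = 7/4 is minimal, which holds iff A is an arithmetic progression.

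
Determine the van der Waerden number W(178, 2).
W(178, 2) = 178 + 1 = 179

A 2-term AP is any pair of integers, so a monochromatic 2-AP exists iff some colour is used at least twice. With 178 colours, the colouring i ↦ i on {1, ..., 178} uses each colour once, avoiding any monochromatic pair, so W(178, 2) > 178. For {1, ..., 179}, pigeonhole forces two integers of the same colour, which form a monochromatic 2-AP. Hence W(178, 2) = 179.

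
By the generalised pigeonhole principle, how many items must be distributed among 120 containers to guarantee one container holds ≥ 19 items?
n = (19 − 1)·120 + 1 = 2161

By the generalised pigeonhole principle, to guarantee some box contains ≥ r objects we need more than (r − 1) · k objects total. Threshold: n = (r − 1) · k + 1. With r = 19 and k = 120: n = 18 · 120 + 1 = 2160 + 1 = 2161. For n = 2160 = 18 · 120, we can put exactly 18 objects in every box, avoiding 19 in any single one — so 2161 is tight.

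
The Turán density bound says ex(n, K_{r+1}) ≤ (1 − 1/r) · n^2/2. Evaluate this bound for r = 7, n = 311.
Turán density bound = (6/7) · 311^2/2 = 290163/7 ≈ 41451.8571

Turán's theorem: ex(n, K_{r+1}) is achieved by the complete r-partite Turán graph T(n, r) with parts as balanced as possible, and is at most (1 − 1/r) · n^2/2. For r = 7, n = 311: the density bound is (6/7) · 96721/2 = 290163/7 ≈ 41451.8571. The integer-valued extremum is e(T(311, 7)) = 41451, which is strictly less than the density bound 290163/7 since 7 ∤ 311 (the parts of T(311, 7) cannot all be equal).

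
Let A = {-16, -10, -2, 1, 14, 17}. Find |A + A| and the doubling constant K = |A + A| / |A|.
K = |A + A| / |A| = 20/6 = 10/3

Enumerate A + A = {a + b : a, b ∈ A}. With |A| = 6, there are |A|^2 = 36 ordered sum pairs; collecting distinct values, A + A = {-32, -26, -20, -18, -15, -12, -9, -4, -2, -1, 1, 2, 4, 7, 12, 15, 18, 28, 31, 34}, so |A + A| = 20. Thus K = 20/6 = 10/3. For comparison, the minimum possible |A + A| over all 6-element sets is 2·6 − 1 = 11 (so min K = 11/6), attained only by arithmetic progressions.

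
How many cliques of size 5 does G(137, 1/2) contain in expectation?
E[# K_5] = C(137, 5) · (1/2)^C(5, 2) = 373566942 / 2^10 = 186783471/512 ≈ 364811.466797

For each 5-subset S of vertices (there are C(137, 5) = 373566942 such S), let X_S = 1 if S induces a K_5 (all C(5, 2) = 10 edges present). Then P(X_S = 1) = (1/2)^10 = 1/1024. By linearity of expectation, E[# K_5] = C(137, 5) · (1/2)^10 = 373566942 / 1024 = 186783471/512 ≈ 364811.466797.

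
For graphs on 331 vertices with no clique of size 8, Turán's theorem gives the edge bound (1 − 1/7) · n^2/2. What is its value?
Turán density bound = (6/7) · 331^2/2 = 328683/7 ≈ 46954.7143

Turán's theorem: ex(n, K_{r+1}) is achieved by the complete r-partite Turán graph T(n, r) with parts as balanced as possible, and is at most (1 − 1/r) · n^2/2. For r = 7, n = 331: the density bound is (6/7) · 109561/2 = 328683/7 ≈ 46954.7143. The integer-valued extremum is e(T(331, 7)) = 46954, which is strictly less than the density bound 328683/7 since 7 ∤ 331 (the parts of T(331, 7) cannot all be equal).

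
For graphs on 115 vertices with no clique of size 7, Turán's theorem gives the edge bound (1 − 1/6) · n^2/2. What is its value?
Turán density bound = (5/6) · 115^2/2 = 66125/12 ≈ 5510.4167

Turán's theorem: ex(n, K_{r+1}) is achieved by the complete r-partite Turán graph T(n, r) with parts as balanced as possible, and is at most (1 − 1/r) · n^2/2. For r = 6, n = 115: the density bound is (5/6) · 13225/2 = 66125/12 ≈ 5510.4167. The integer-valued extremum is e(T(115, 6)) = 5510, which is strictly less than the density bound 66125/12 since 6 ∤ 115 (the parts of T(115, 6) cannot all be equal).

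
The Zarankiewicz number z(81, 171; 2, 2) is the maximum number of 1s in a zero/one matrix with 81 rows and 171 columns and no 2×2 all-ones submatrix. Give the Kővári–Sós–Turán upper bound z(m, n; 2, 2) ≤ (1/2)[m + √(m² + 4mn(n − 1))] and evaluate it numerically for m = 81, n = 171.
z(81, 171; 2, 2) ≤ (1/2)[81 + √(81² + 4·81·171·170)] = (1/2)[81 + √9425241] = 1575.5278

Kővári–Sós–Turán: let r_1, ..., r_81 be the row sums and z = Σ r_i the total number of 1s. Each pair of columns can share at most one row with both entries 1 (else a 2×2 all-ones block appears), so Σ_i C(r_i, 2) ≤ C(171, 2) = 14535. By convexity Σ_i C(r_i, 2) ≥ 81·C(z/81, 2) = z(z − 81)/(2·81), giving z² − 81z − 81·171·170 ≤ 0 and hence z ≤ (1/2)[81 + √(6561 + 4·2354670)] = (1/2)[81 + √9425241] ≈ (1/2)(81 + 3070.0555) = 1575.5278.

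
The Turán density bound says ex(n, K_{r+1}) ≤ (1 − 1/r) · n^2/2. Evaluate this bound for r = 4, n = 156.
Turán density bound = (3/4) · 156^2/2 = 9126

Turán's theorem: ex(n, K_{r+1}) is achieved by the complete r-partite Turán graph T(n, r) with parts as balanced as possible, and is at most (1 − 1/r) · n^2/2. For r = 4, n = 156: the density bound is (3/4) · 24336/2 = 9126. Since 4 ∣ 156, the Turán graph T(156, 4) has parts of equal size 39, and its edge count e(T(156, 4)) = 9126 attains the density bound exactly.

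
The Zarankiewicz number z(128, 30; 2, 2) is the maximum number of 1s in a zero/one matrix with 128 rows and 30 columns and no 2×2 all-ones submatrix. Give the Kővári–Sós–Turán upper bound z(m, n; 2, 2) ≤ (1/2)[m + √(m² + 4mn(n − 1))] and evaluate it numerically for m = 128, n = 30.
z(128, 30; 2, 2) ≤ (1/2)[128 + √(128² + 4·128·30·29)] = (1/2)[128 + √461824] = 403.7882

Kővári–Sós–Turán: let r_1, ..., r_128 be the row sums and z = Σ r_i the total number of 1s. Each pair of columns can share at most one row with both entries 1 (else a 2×2 all-ones block appears), so Σ_i C(r_i, 2) ≤ C(30, 2) = 435. By convexity Σ_i C(r_i, 2) ≥ 128·C(z/128, 2) = z(z − 128)/(2·128), giving z² − 128z − 128·30·29 ≤ 0 and hence z ≤ (1/2)[128 + √(16384 + 4·111360)] = (1/2)[128 + √461824] ≈ (1/2)(128 + 679.5763) = 403.7882.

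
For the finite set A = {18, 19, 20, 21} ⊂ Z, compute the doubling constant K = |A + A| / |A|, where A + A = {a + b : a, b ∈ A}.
K = |A + A| / |A| = 7/4

Enumerate A + A = {a + b : a, b ∈ A}. With |A| = 4, there are |A|^2 = 16 ordered sum pairs; collecting distinct values, A + A = {36, 37, 38, 39, 40, 41, 42}, so |A + A| = 7. Thus K = 7/4. Here |A + A| = 2|A| − 1 = 7, the minimum possible — so K = 7/4 is minimal, which holds iff A is an arithmetic progression.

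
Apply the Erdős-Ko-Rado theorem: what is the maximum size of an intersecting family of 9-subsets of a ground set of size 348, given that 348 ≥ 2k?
max |F| = C(347, 8) = 4806357933264195

The Erdős-Ko-Rado theorem states: for n ≥ 2k, an intersecting family of k-subsets of an n-element set has size at most C(n − 1, k − 1), with equality for 'star' families {A ⊆ [n] : |A| = k, i ∈ A} (fix an element i). For n = 348, k = 9: C(347, 8) = 4806357933264195.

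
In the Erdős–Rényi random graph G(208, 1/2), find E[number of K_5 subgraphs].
E[# K_5] = C(208, 5) · (1/2)^C(5, 2) = 3091033296 / 2^10 = 193189581/64 = 3018587.203125

For each 5-subset S of vertices (there are C(208, 5) = 3091033296 such S), let X_S = 1 if S induces a K_5 (all C(5, 2) = 10 edges present). Then P(X_S = 1) = (1/2)^10 = 1/1024. By linearity of expectation, E[# K_5] = C(208, 5) · (1/2)^10 = 3091033296 / 1024 = 193189581/64 = 3018587.203125.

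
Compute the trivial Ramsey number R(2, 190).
R(2, 190) = 190

R(2, k) = k for all k ≥ 2: in a 2-colouring of K_k, either some edge is red (a red K_2) or all edges are blue (a blue K_k). And K_{189} coloured all-blue has no blue K_190, so R(2, 190) > 189. Hence R(2, 190) = 190.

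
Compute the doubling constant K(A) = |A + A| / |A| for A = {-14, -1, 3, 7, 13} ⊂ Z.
K = |A + A| / |A| = 14/5

Enumerate A + A = {a + b : a, b ∈ A}. With |A| = 5, there are |A|^2 = 25 ordered sum pairs; collecting distinct values, A + A = {-28, -15, -11, -7, -2, -1, 2, 6, 10, 12, 14, 16, 20, 26}, so |A + A| = 14. Thus K = 14/5. For comparison, the minimum possible |A + A| over all 5-element sets is 2·5 − 1 = 9 (so min K = 9/5), attained only by arithmetic progressions.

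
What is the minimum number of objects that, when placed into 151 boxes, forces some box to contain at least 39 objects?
n = (39 − 1)·151 + 1 = 5739

By the generalised pigeonhole principle, to guarantee some box contains ≥ r objects we need more than (r − 1) · k objects total. Threshold: n = (r − 1) · k + 1. With r = 39 and k = 151: n = 38 · 151 + 1 = 5738 + 1 = 5739. For n = 5738 = 38 · 151, we can put exactly 38 objects in every box, avoiding 39 in any single one — so 5739 is tight.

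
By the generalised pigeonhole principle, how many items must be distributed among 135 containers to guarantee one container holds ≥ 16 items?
n = (16 − 1)·135 + 1 = 2026

By the generalised pigeonhole principle, to guarantee some box contains ≥ r objects we need more than (r − 1) · k objects total. Threshold: n = (r − 1) · k + 1. With r = 16 and k = 135: n = 15 · 135 + 1 = 2025 + 1 = 2026. For n = 2025 = 15 · 135, we can put exactly 15 objects in every box, avoiding 16 in any single one — so 2026 is tight.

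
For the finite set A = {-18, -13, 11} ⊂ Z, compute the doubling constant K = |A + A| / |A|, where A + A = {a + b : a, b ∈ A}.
K = |A + A| / |A| = 6/3 = 2

Enumerate A + A = {a + b : a, b ∈ A}. With |A| = 3, there are |A|^2 = 9 ordered sum pairs; collecting distinct values, A + A = {-36, -31, -26, -7, -2, 22}, so |A + A| = 6. Thus K = 6/3 = 2. For comparison, the minimum possible |A + A| over all 3-element sets is 2·3 − 1 = 5 (so min K = 5/3), attained only by arithmetic progressions.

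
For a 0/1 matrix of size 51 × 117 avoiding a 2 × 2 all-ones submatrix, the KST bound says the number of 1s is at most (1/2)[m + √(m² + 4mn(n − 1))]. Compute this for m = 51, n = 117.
z(51, 117; 2, 2) ≤ (1/2)[51 + √(51² + 4·51·117·116)] = (1/2)[51 + √2771289] = 857.8594

Kővári–Sós–Turán: let r_1, ..., r_51 be the row sums and z = Σ r_i the total number of 1s. Each pair of columns can share at most one row with both entries 1 (else a 2×2 all-ones block appears), so Σ_i C(r_i, 2) ≤ C(117, 2) = 6786. By convexity Σ_i C(r_i, 2) ≥ 51·C(z/51, 2) = z(z − 51)/(2·51), giving z² − 51z − 51·117·116 ≤ 0 and hence z ≤ (1/2)[51 + √(2601 + 4·692172)] = (1/2)[51 + √2771289] ≈ (1/2)(51 + 1664.7189) = 857.8594.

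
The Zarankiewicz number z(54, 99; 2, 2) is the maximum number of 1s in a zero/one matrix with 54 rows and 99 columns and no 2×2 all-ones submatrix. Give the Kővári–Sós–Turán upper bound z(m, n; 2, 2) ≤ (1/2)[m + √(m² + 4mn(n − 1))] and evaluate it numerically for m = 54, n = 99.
z(54, 99; 2, 2) ≤ (1/2)[54 + √(54² + 4·54·99·98)] = (1/2)[54 + √2098548] = 751.3183

Kővári–Sós–Turán: let r_1, ..., r_54 be the row sums and z = Σ r_i the total number of 1s. Each pair of columns can share at most one row with both entries 1 (else a 2×2 all-ones block appears), so Σ_i C(r_i, 2) ≤ C(99, 2) = 4851. By convexity Σ_i C(r_i, 2) ≥ 54·C(z/54, 2) = z(z − 54)/(2·54), giving z² − 54z − 54·99·98 ≤ 0 and hence z ≤ (1/2)[54 + √(2916 + 4·523908)] = (1/2)[54 + √2098548] ≈ (1/2)(54 + 1448.6366) = 751.3183.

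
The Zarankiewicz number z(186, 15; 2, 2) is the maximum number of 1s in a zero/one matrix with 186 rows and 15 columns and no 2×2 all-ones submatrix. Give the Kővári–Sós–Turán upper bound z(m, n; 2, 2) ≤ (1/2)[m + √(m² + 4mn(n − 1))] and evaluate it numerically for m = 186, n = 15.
z(186, 15; 2, 2) ≤ (1/2)[186 + √(186² + 4·186·15·14)] = (1/2)[186 + √190836] = 311.4239

Kővári–Sós–Turán: let r_1, ..., r_186 be the row sums and z = Σ r_i the total number of 1s. Each pair of columns can share at most one row with both entries 1 (else a 2×2 all-ones block appears), so Σ_i C(r_i, 2) ≤ C(15, 2) = 105. By convexity Σ_i C(r_i, 2) ≥ 186·C(z/186, 2) = z(z − 186)/(2·186), giving z² − 186z − 186·15·14 ≤ 0 and hence z ≤ (1/2)[186 + √(34596 + 4·39060)] = (1/2)[186 + √190836] ≈ (1/2)(186 + 436.8478) = 311.4239.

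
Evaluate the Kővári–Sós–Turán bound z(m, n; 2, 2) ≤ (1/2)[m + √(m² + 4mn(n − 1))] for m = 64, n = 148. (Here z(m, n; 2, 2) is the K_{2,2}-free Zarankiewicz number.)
z(64, 148; 2, 2) ≤ (1/2)[64 + √(64² + 4·64·148·147)] = (1/2)[64 + √5573632] = 1212.427

Kővári–Sós–Turán: let r_1, ..., r_64 be the row sums and z = Σ r_i the total number of 1s. Each pair of columns can share at most one row with both entries 1 (else a 2×2 all-ones block appears), so Σ_i C(r_i, 2) ≤ C(148, 2) = 10878. By convexity Σ_i C(r_i, 2) ≥ 64·C(z/64, 2) = z(z − 64)/(2·64), giving z² − 64z − 64·148·147 ≤ 0 and hence z ≤ (1/2)[64 + √(4096 + 4·1392384)] = (1/2)[64 + √5573632] ≈ (1/2)(64 + 2360.8541) = 1212.427.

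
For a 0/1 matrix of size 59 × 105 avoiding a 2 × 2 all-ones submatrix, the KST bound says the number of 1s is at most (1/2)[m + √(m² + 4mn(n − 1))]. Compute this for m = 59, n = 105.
z(59, 105; 2, 2) ≤ (1/2)[59 + √(59² + 4·59·105·104)] = (1/2)[59 + √2580601] = 832.7125

Kővári–Sós–Turán: let r_1, ..., r_59 be the row sums and z = Σ r_i the total number of 1s. Each pair of columns can share at most one row with both entries 1 (else a 2×2 all-ones block appears), so Σ_i C(r_i, 2) ≤ C(105, 2) = 5460. By convexity Σ_i C(r_i, 2) ≥ 59·C(z/59, 2) = z(z − 59)/(2·59), giving z² − 59z − 59·105·104 ≤ 0 and hence z ≤ (1/2)[59 + √(3481 + 4·644280)] = (1/2)[59 + √2580601] ≈ (1/2)(59 + 1606.4249) = 832.7125.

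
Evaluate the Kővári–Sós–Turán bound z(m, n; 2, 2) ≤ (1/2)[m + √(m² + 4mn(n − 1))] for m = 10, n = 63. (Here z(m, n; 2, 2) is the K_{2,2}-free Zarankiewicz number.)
z(10, 63; 2, 2) ≤ (1/2)[10 + √(10² + 4·10·63·62)] = (1/2)[10 + √156340] = 202.6993

Kővári–Sós–Turán: let r_1, ..., r_10 be the row sums and z = Σ r_i the total number of 1s. Each pair of columns can share at most one row with both entries 1 (else a 2×2 all-ones block appears), so Σ_i C(r_i, 2) ≤ C(63, 2) = 1953. By convexity Σ_i C(r_i, 2) ≥ 10·C(z/10, 2) = z(z − 10)/(2·10), giving z² − 10z − 10·63·62 ≤ 0 and hence z ≤ (1/2)[10 + √(100 + 4·39060)] = (1/2)[10 + √156340] ≈ (1/2)(10 + 395.3985) = 202.6993.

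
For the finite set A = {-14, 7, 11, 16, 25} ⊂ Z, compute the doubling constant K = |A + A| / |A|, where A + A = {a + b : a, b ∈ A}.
K = |A + A| / |A| = 14/5

Enumerate A + A = {a + b : a, b ∈ A}. With |A| = 5, there are |A|^2 = 25 ordered sum pairs; collecting distinct values, A + A = {-28, -7, -3, 2, 11, 14, 18, 22, 23, 27, 32, 36, 41, 50}, so |A + A| = 14. Thus K = 14/5. For comparison, the minimum possible |A + A| over all 5-element sets is 2·5 − 1 = 9 (so min K = 9/5), attained only by arithmetic progressions.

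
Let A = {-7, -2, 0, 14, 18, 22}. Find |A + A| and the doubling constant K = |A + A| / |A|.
K = |A + A| / |A| = 20/6 = 10/3

Enumerate A + A = {a + b : a, b ∈ A}. With |A| = 6, there are |A|^2 = 36 ordered sum pairs; collecting distinct values, A + A = {-14, -9, -7, -4, -2, 0, 7, 11, 12, 14, 15, 16, 18, 20, 22, 28, 32, 36, 40, 44}, so |A + A| = 20. Thus K = 20/6 = 10/3. For comparison, the minimum possible |A + A| over all 6-element sets is 2·6 − 1 = 11 (so min K = 11/6), attained only by arithmetic progressions.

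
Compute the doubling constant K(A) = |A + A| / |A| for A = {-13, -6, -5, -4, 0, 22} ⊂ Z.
K = |A + A| / |A| = 20/6 = 10/3

Enumerate A + A = {a + b : a, b ∈ A}. With |A| = 6, there are |A|^2 = 36 ordered sum pairs; collecting distinct values, A + A = {-26, -19, -18, -17, -13, -12, -11, -10, -9, -8, -6, -5, -4, 0, 9, 16, 17, 18, 22, 44}, so |A + A| = 20. Thus K = 20/6 = 10/3. For comparison, the minimum possible |A + A| over all 6-element sets is 2·6 − 1 = 11 (so min K = 11/6), attained only by arithmetic progressions.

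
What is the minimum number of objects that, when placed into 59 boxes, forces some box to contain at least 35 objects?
n = (35 − 1)·59 + 1 = 2007

By the generalised pigeonhole principle, to guarantee some box contains ≥ r objects we need more than (r − 1) · k objects total. Threshold: n = (r − 1) · k + 1. With r = 35 and k = 59: n = 34 · 59 + 1 = 2006 + 1 = 2007. For n = 2006 = 34 · 59, we can put exactly 34 objects in every box, avoiding 35 in any single one — so 2007 is tight.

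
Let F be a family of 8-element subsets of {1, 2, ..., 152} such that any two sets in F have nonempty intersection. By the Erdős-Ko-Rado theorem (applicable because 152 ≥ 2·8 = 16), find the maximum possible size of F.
max |F| = C(151, 7) = 308406729925

The Erdős-Ko-Rado theorem states: for n ≥ 2k, an intersecting family of k-subsets of an n-element set has size at most C(n − 1, k − 1), with equality for 'star' families {A ⊆ [n] : |A| = k, i ∈ A} (fix an element i). For n = 152, k = 8: C(151, 7) = 308406729925.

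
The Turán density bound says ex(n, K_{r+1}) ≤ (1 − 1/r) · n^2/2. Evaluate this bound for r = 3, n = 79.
Turán density bound = (2/3) · 79^2/2 = 6241/3 ≈ 2080.3333

Turán's theorem: ex(n, K_{r+1}) is achieved by the complete r-partite Turán graph T(n, r) with parts as balanced as possible, and is at most (1 − 1/r) · n^2/2. For r = 3, n = 79: the density bound is (2/3) · 6241/2 = 6241/3 ≈ 2080.3333. The integer-valued extremum is e(T(79, 3)) = 2080, which is strictly less than the density bound 6241/3 since 3 ∤ 79 (the parts of T(79, 3) cannot all be equal).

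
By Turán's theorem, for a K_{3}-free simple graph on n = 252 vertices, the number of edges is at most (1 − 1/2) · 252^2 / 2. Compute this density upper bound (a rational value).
Turán density bound = (1/2) · 252^2/2 = 15876

Turán's theorem: ex(n, K_{r+1}) is achieved by the complete r-partite Turán graph T(n, r) with parts as balanced as possible, and is at most (1 − 1/r) · n^2/2. For r = 2, n = 252: the density bound is (1/2) · 63504/2 = 15876. Since 2 ∣ 252, the Turán graph T(252, 2) has parts of equal size 126, and its edge count e(T(252, 2)) = 15876 attains the density bound exactly.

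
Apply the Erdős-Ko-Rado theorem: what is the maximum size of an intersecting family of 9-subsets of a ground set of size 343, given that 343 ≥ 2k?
max |F| = C(342, 8) = 4274341943967810

The Erdős-Ko-Rado theorem states: for n ≥ 2k, an intersecting family of k-subsets of an n-element set has size at most C(n − 1, k − 1), with equality for 'star' families {A ⊆ [n] : |A| = k, i ∈ A} (fix an element i). For n = 343, k = 9: C(342, 8) = 4274341943967810.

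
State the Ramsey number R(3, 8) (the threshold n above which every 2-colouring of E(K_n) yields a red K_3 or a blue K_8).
R(3, 8) = 28

Lower bound: an explicit 2-colouring of K_{27} (typically a Paley-type or other structured construction) avoids a red K_3 and a blue K_8, showing R(3, 8) > 27.
Upper bound: the simple Erdős–Szekeres recurrence only gives R(3, 8) ≤ 31; the tight bound R(3, 8) ≤ 28 requires a sharper case analysis (or computer search) of 2-colourings of K_{28}.
Hence R(3, 8) = 28.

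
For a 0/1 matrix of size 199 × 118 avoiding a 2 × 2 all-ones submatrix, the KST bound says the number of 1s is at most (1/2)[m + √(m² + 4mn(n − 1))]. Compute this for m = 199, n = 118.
z(199, 118; 2, 2) ≤ (1/2)[199 + √(199² + 4·199·118·117)] = (1/2)[199 + √11029177] = 1760.0102

Kővári–Sós–Turán: let r_1, ..., r_199 be the row sums and z = Σ r_i the total number of 1s. Each pair of columns can share at most one row with both entries 1 (else a 2×2 all-ones block appears), so Σ_i C(r_i, 2) ≤ C(118, 2) = 6903. By convexity Σ_i C(r_i, 2) ≥ 199·C(z/199, 2) = z(z − 199)/(2·199), giving z² − 199z − 199·118·117 ≤ 0 and hence z ≤ (1/2)[199 + √(39601 + 4·2747394)] = (1/2)[199 + √11029177] ≈ (1/2)(199 + 3321.0205) = 1760.0102.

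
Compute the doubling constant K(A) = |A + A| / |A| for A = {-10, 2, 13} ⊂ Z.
K = |A + A| / |A| = 6/3 = 2

Enumerate A + A = {a + b : a, b ∈ A}. With |A| = 3, there are |A|^2 = 9 ordered sum pairs; collecting distinct values, A + A = {-20, -8, 3, 4, 15, 26}, so |A + A| = 6. Thus K = 6/3 = 2. For comparison, the minimum possible |A + A| over all 3-element sets is 2·3 − 1 = 5 (so min K = 5/3), attained only by arithmetic progressions.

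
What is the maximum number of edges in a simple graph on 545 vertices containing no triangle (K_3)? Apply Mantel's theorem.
ex(545, K_3) = ⌊545^2/4⌋ = 74256

Mantel (1907): a triangle-free graph on n vertices has at most ⌊n^2/4⌋ edges, with equality for the complete bipartite graph K_{⌊n/2⌋, ⌈n/2⌉}. For n = 545: ⌊545^2/4⌋ = ⌊297025/4⌋ = 74256. The extremal graph is K_{272, 273}, which has 272·273 = 74256 edges.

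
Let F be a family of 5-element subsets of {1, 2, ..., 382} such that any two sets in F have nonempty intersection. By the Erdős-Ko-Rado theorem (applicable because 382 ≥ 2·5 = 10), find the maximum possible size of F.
max |F| = C(381, 4) = 864228015

The Erdős-Ko-Rado theorem states: for n ≥ 2k, an intersecting family of k-subsets of an n-element set has size at most C(n − 1, k − 1), with equality for 'star' families {A ⊆ [n] : |A| = k, i ∈ A} (fix an element i). For n = 382, k = 5: C(381, 4) = 864228015.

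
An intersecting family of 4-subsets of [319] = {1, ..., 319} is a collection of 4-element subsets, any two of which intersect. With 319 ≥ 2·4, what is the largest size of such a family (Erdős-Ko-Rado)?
max |F| = C(318, 3) = 5309116

The Erdős-Ko-Rado theorem states: for n ≥ 2k, an intersecting family of k-subsets of an n-element set has size at most C(n − 1, k − 1), with equality for 'star' families {A ⊆ [n] : |A| = k, i ∈ A} (fix an element i). For n = 319, k = 4: C(318, 3) = 5309116.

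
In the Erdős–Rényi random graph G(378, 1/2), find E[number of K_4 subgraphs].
E[# K_4] = C(378, 4) · (1/2)^C(4, 2) = 837222750 / 2^6 = 418611375/32 = 13081605.46875

For each 4-subset S of vertices (there are C(378, 4) = 837222750 such S), let X_S = 1 if S induces a K_4 (all C(4, 2) = 6 edges present). Then P(X_S = 1) = (1/2)^6 = 1/64. By linearity of expectation, E[# K_4] = C(378, 4) · (1/2)^6 = 837222750 / 64 = 418611375/32 = 13081605.46875.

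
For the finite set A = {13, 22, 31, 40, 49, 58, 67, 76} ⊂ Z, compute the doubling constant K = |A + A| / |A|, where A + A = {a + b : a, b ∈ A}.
K = |A + A| / |A| = 15/8

Enumerate A + A = {a + b : a, b ∈ A}. With |A| = 8, there are |A|^2 = 64 ordered sum pairs; collecting distinct values, A + A = {26, 35, 44, 53, 62, 71, 80, 89, 98, 107, 116, 125, 134, 143, 152}, so |A + A| = 15. Thus K = 15/8. Here |A + A| = 2|A| − 1 = 15, the minimum possible — so K = 15/8 is minimal, which holds iff A is an arithmetic progression.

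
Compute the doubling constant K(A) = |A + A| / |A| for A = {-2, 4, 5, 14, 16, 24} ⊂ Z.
K = |A + A| / |A| = 20/6 = 10/3

Enumerate A + A = {a + b : a, b ∈ A}. With |A| = 6, there are |A|^2 = 36 ordered sum pairs; collecting distinct values, A + A = {-4, 2, 3, 8, 9, 10, 12, 14, 18, 19, 20, 21, 22, 28, 29, 30, 32, 38, 40, 48}, so |A + A| = 20. Thus K = 20/6 = 10/3. For comparison, the minimum possible |A + A| over all 6-element sets is 2·6 − 1 = 11 (so min K = 11/6), attained only by arithmetic progressions.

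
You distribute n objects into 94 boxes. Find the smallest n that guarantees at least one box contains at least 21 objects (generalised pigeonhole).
n = (21 − 1)·94 + 1 = 1881

By the generalised pigeonhole principle, to guarantee some box contains ≥ r objects we need more than (r − 1) · k objects total. Threshold: n = (r − 1) · k + 1. With r = 21 and k = 94: n = 20 · 94 + 1 = 1880 + 1 = 1881. For n = 1880 = 20 · 94, we can put exactly 20 objects in every box, avoiding 21 in any single one — so 1881 is tight.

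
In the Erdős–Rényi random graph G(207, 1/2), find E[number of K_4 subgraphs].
E[# K_4] = C(207, 4) · (1/2)^C(4, 2) = 74303685 / 2^6 = 1160995.078125

For each 4-subset S of vertices (there are C(207, 4) = 74303685 such S), let X_S = 1 if S induces a K_4 (all C(4, 2) = 6 edges present). Then P(X_S = 1) = (1/2)^6 = 1/64. By linearity of expectation, E[# K_4] = C(207, 4) · (1/2)^6 = 74303685 / 64 = 1160995.078125.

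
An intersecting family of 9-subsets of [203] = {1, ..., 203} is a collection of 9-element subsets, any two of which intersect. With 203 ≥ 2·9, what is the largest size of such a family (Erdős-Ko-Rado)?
max |F| = C(202, 8) = 59749197232725

The Erdős-Ko-Rado theorem states: for n ≥ 2k, an intersecting family of k-subsets of an n-element set has size at most C(n − 1, k − 1), with equality for 'star' families {A ⊆ [n] : |A| = k, i ∈ A} (fix an element i). For n = 203, k = 9: C(202, 8) = 59749197232725.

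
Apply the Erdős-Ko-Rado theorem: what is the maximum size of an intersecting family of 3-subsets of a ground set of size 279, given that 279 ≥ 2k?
max |F| = C(278, 2) = 38503

The Erdős-Ko-Rado theorem states: for n ≥ 2k, an intersecting family of k-subsets of an n-element set has size at most C(n − 1, k − 1), with equality for 'star' families {A ⊆ [n] : |A| = k, i ∈ A} (fix an element i). For n = 279, k = 3: C(278, 2) = 38503.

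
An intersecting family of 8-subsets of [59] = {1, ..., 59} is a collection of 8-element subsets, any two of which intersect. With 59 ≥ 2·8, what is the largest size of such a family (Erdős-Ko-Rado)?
max |F| = C(58, 7) = 300674088

The Erdős-Ko-Rado theorem states: for n ≥ 2k, an intersecting family of k-subsets of an n-element set has size at most C(n − 1, k − 1), with equality for 'star' families {A ⊆ [n] : |A| = k, i ∈ A} (fix an element i). For n = 59, k = 8: C(58, 7) = 300674088.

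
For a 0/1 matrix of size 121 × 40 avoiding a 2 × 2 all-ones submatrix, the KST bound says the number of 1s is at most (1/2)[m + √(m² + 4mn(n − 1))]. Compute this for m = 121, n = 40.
z(121, 40; 2, 2) ≤ (1/2)[121 + √(121² + 4·121·40·39)] = (1/2)[121 + √769681] = 499.1573

Kővári–Sós–Turán: let r_1, ..., r_121 be the row sums and z = Σ r_i the total number of 1s. Each pair of columns can share at most one row with both entries 1 (else a 2×2 all-ones block appears), so Σ_i C(r_i, 2) ≤ C(40, 2) = 780. By convexity Σ_i C(r_i, 2) ≥ 121·C(z/121, 2) = z(z − 121)/(2·121), giving z² − 121z − 121·40·39 ≤ 0 and hence z ≤ (1/2)[121 + √(14641 + 4·188760)] = (1/2)[121 + √769681] ≈ (1/2)(121 + 877.3147) = 499.1573.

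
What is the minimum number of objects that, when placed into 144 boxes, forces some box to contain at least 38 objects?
n = (38 − 1)·144 + 1 = 5329

By the generalised pigeonhole principle, to guarantee some box contains ≥ r objects we need more than (r − 1) · k objects total. Threshold: n = (r − 1) · k + 1. With r = 38 and k = 144: n = 37 · 144 + 1 = 5328 + 1 = 5329. For n = 5328 = 37 · 144, we can put exactly 37 objects in every box, avoiding 38 in any single one — so 5329 is tight.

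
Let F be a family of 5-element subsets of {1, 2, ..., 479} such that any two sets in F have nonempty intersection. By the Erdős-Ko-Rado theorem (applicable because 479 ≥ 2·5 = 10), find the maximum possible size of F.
max |F| = C(478, 4) = 2148006525

The Erdős-Ko-Rado theorem states: for n ≥ 2k, an intersecting family of k-subsets of an n-element set has size at most C(n − 1, k − 1), with equality for 'star' families {A ⊆ [n] : |A| = k, i ∈ A} (fix an element i). For n = 479, k = 5: C(478, 4) = 2148006525.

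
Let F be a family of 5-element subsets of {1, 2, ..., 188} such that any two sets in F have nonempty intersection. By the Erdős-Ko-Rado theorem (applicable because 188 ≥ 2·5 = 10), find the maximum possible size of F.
max |F| = C(187, 4) = 49332470

The Erdős-Ko-Rado theorem states: for n ≥ 2k, an intersecting family of k-subsets of an n-element set has size at most C(n − 1, k − 1), with equality for 'star' families {A ⊆ [n] : |A| = k, i ∈ A} (fix an element i). For n = 188, k = 5: C(187, 4) = 49332470.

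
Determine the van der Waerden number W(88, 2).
W(88, 2) = 88 + 1 = 89

A 2-term AP is any pair of integers, so a monochromatic 2-AP exists iff some colour is used at least twice. With 88 colours, the colouring i ↦ i on {1, ..., 88} uses each colour once, avoiding any monochromatic pair, so W(88, 2) > 88. For {1, ..., 89}, pigeonhole forces two integers of the same colour, which form a monochromatic 2-AP. Hence W(88, 2) = 89.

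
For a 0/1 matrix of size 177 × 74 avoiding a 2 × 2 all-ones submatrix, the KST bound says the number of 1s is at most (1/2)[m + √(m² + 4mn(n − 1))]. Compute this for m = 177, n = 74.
z(177, 74; 2, 2) ≤ (1/2)[177 + √(177² + 4·177·74·73)] = (1/2)[177 + √3855945] = 1070.328

Kővári–Sós–Turán: let r_1, ..., r_177 be the row sums and z = Σ r_i the total number of 1s. Each pair of columns can share at most one row with both entries 1 (else a 2×2 all-ones block appears), so Σ_i C(r_i, 2) ≤ C(74, 2) = 2701. By convexity Σ_i C(r_i, 2) ≥ 177·C(z/177, 2) = z(z − 177)/(2·177), giving z² − 177z − 177·74·73 ≤ 0 and hence z ≤ (1/2)[177 + √(31329 + 4·956154)] = (1/2)[177 + √3855945] ≈ (1/2)(177 + 1963.656) = 1070.328.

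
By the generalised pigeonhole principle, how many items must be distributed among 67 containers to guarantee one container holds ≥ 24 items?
n = (24 − 1)·67 + 1 = 1542

By the generalised pigeonhole principle, to guarantee some box contains ≥ r objects we need more than (r − 1) · k objects total. Threshold: n = (r − 1) · k + 1. With r = 24 and k = 67: n = 23 · 67 + 1 = 1541 + 1 = 1542. For n = 1541 = 23 · 67, we can put exactly 23 objects in every box, avoiding 24 in any single one — so 1542 is tight.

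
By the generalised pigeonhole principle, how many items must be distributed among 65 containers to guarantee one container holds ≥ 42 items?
n = (42 − 1)·65 + 1 = 2666

By the generalised pigeonhole principle, to guarantee some box contains ≥ r objects we need more than (r − 1) · k objects total. Threshold: n = (r − 1) · k + 1. With r = 42 and k = 65: n = 41 · 65 + 1 = 2665 + 1 = 2666. For n = 2665 = 41 · 65, we can put exactly 41 objects in every box, avoiding 42 in any single one — so 2666 is tight.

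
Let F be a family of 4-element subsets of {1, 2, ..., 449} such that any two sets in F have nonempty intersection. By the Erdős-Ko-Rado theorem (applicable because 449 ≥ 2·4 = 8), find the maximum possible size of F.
max |F| = C(448, 3) = 14885696

Erdős-Ko-Rado (1961): when n ≥ 2k, max |F| = C(n−1, k−1). The bound is attained by the star {A : i ∈ A} for any fixed i ∈ [n]. Here C(449−1, 4−1) = C(448, 3) = 14885696.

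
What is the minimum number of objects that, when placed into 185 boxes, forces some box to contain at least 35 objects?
n = (35 − 1)·185 + 1 = 6291

By the generalised pigeonhole principle, to guarantee some box contains ≥ r objects we need more than (r − 1) · k objects total. Threshold: n = (r − 1) · k + 1. With r = 35 and k = 185: n = 34 · 185 + 1 = 6290 + 1 = 6291. For n = 6290 = 34 · 185, we can put exactly 34 objects in every box, avoiding 35 in any single one — so 6291 is tight.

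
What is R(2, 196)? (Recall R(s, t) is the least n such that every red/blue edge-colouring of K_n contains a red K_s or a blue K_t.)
R(2, 196) = 196

R(2, k) = k for all k ≥ 2: in a 2-colouring of K_k, either some edge is red (a red K_2) or all edges are blue (a blue K_k). And K_{195} coloured all-blue has no blue K_196, so R(2, 196) > 195. Hence R(2, 196) = 196.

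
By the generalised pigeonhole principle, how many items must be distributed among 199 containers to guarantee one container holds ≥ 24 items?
n = (24 − 1)·199 + 1 = 4578

By the generalised pigeonhole principle, to guarantee some box contains ≥ r objects we need more than (r − 1) · k objects total. Threshold: n = (r − 1) · k + 1. With r = 24 and k = 199: n = 23 · 199 + 1 = 4577 + 1 = 4578. For n = 4577 = 23 · 199, we can put exactly 23 objects in every box, avoiding 24 in any single one — so 4578 is tight.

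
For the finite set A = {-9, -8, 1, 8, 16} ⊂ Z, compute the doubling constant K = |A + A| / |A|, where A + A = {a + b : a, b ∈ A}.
K = |A + A| / |A| = 15/5 = 3

Enumerate A + A = {a + b : a, b ∈ A}. With |A| = 5, there are |A|^2 = 25 ordered sum pairs; collecting distinct values, A + A = {-18, -17, -16, -8, -7, -1, 0, 2, 7, 8, 9, 16, 17, 24, 32}, so |A + A| = 15. Thus K = 15/5 = 3. For comparison, the minimum possible |A + A| over all 5-element sets is 2·5 − 1 = 9 (so min K = 9/5), attained only by arithmetic progressions.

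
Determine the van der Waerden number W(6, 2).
W(6, 2) = 6 + 1 = 7

A 2-term AP is any pair of integers, so a monochromatic 2-AP exists iff some colour is used at least twice. With 6 colours, the colouring i ↦ i on {1, ..., 6} uses each colour once, avoiding any monochromatic pair, so W(6, 2) > 6. For {1, ..., 7}, pigeonhole forces two integers of the same colour, which form a monochromatic 2-AP. Hence W(6, 2) = 7.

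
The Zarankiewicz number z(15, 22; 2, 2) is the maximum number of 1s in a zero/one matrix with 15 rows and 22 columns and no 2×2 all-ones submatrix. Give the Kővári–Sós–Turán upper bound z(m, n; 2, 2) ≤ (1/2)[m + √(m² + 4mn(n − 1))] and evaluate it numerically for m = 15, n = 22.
z(15, 22; 2, 2) ≤ (1/2)[15 + √(15² + 4·15·22·21)] = (1/2)[15 + √27945] = 91.0838

Kővári–Sós–Turán: let r_1, ..., r_15 be the row sums and z = Σ r_i the total number of 1s. Each pair of columns can share at most one row with both entries 1 (else a 2×2 all-ones block appears), so Σ_i C(r_i, 2) ≤ C(22, 2) = 231. By convexity Σ_i C(r_i, 2) ≥ 15·C(z/15, 2) = z(z − 15)/(2·15), giving z² − 15z − 15·22·21 ≤ 0 and hence z ≤ (1/2)[15 + √(225 + 4·6930)] = (1/2)[15 + √27945] ≈ (1/2)(15 + 167.1676) = 91.0838.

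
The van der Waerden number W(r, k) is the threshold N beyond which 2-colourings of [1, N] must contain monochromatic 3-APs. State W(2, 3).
W(2, 3) = 9

Lower bound: the 2-colouring RRBBRRBB of {1, ..., 8} (R at positions {1, 2, 5, 6}, B at {3, 4, 7, 8}) contains no monochromatic 3-term AP, so W(2, 3) > 8. Upper bound: a case analysis on any 2-colouring of {1, ..., 9} forces such an AP. Hence W(2, 3) = 9.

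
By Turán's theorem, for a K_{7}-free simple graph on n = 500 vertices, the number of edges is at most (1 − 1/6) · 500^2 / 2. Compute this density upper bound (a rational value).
Turán density bound = (5/6) · 500^2/2 = 312500/3 ≈ 104166.6667

Turán's theorem: ex(n, K_{r+1}) is achieved by the complete r-partite Turán graph T(n, r) with parts as balanced as possible, and is at most (1 − 1/r) · n^2/2. For r = 6, n = 500: the density bound is (5/6) · 250000/2 = 312500/3 ≈ 104166.6667. The integer-valued extremum is e(T(500, 6)) = 104166, which is strictly less than the density bound 312500/3 since 6 ∤ 500 (the parts of T(500, 6) cannot all be equal).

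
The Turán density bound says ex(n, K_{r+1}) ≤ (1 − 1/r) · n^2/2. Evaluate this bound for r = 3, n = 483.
Turán density bound = (2/3) · 483^2/2 = 77763

Turán's theorem: ex(n, K_{r+1}) is achieved by the complete r-partite Turán graph T(n, r) with parts as balanced as possible, and is at most (1 − 1/r) · n^2/2. For r = 3, n = 483: the density bound is (2/3) · 233289/2 = 77763. Since 3 ∣ 483, the Turán graph T(483, 3) has parts of equal size 161, and its edge count e(T(483, 3)) = 77763 attains the density bound exactly.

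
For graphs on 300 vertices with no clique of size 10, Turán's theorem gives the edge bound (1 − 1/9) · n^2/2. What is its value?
Turán density bound = (8/9) · 300^2/2 = 40000

Turán's theorem: ex(n, K_{r+1}) is achieved by the complete r-partite Turán graph T(n, r) with parts as balanced as possible, and is at most (1 − 1/r) · n^2/2. For r = 9, n = 300: the density bound is (8/9) · 90000/2 = 40000. The integer-valued extremum is e(T(300, 9)) = 39999, which is strictly less than the density bound 40000 since 9 ∤ 300 (the parts of T(300, 9) cannot all be equal).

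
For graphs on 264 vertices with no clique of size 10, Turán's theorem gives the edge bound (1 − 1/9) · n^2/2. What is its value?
Turán density bound = (8/9) · 264^2/2 = 30976

Turán's theorem: ex(n, K_{r+1}) is achieved by the complete r-partite Turán graph T(n, r) with parts as balanced as possible, and is at most (1 − 1/r) · n^2/2. For r = 9, n = 264: the density bound is (8/9) · 69696/2 = 30976. The integer-valued extremum is e(T(264, 9)) = 30975, which is strictly less than the density bound 30976 since 9 ∤ 264 (the parts of T(264, 9) cannot all be equal).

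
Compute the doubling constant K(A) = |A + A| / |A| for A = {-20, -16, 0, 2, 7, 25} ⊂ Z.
K = |A + A| / |A| = 20/6 = 10/3

Enumerate A + A = {a + b : a, b ∈ A}. With |A| = 6, there are |A|^2 = 36 ordered sum pairs; collecting distinct values, A + A = {-40, -36, -32, -20, -18, -16, -14, -13, -9, 0, 2, 4, 5, 7, 9, 14, 25, 27, 32, 50}, so |A + A| = 20. Thus K = 20/6 = 10/3. For comparison, the minimum possible |A + A| over all 6-element sets is 2·6 − 1 = 11 (so min K = 11/6), attained only by arithmetic progressions.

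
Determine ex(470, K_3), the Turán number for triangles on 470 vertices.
ex(470, K_3) = ⌊470^2/4⌋ = 55225

Mantel (1907): a triangle-free graph on n vertices has at most ⌊n^2/4⌋ edges, with equality for the complete bipartite graph K_{⌊n/2⌋, ⌈n/2⌉}. For n = 470: ⌊470^2/4⌋ = ⌊220900/4⌋ = 55225. The extremal graph is K_{235, 235}, which has 235·235 = 55225 edges.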